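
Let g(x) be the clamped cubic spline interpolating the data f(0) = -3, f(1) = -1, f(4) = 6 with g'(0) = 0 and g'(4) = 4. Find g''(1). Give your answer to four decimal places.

With M_i denoting the second derivative at x_i, h_i = 1, 3, and Δ_i = (y_(i+1) − y_i)/h_i = 2, 7/3:
  1·M_0 + 8·M_1 + 3·M_2 = 6(Δ_1 - Δ_0) = 2
Clamped end conditions give two more equations: 2h_0·M_0 + h_0·M_1 = 6(Δ_0 - g'(0)) = 12 and h_1·M_1 + 2h_1·M_2 = 6(g'(4) - Δ_1) = 10.
Solving: M_0 = 27/4, M_1 = -3/2, M_2 = 29/12.

-1.5000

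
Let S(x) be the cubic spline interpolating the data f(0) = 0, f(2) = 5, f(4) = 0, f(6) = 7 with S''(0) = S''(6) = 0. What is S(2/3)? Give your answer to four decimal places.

Put M_i = S'' at the i-th knot. Here h = (2, 2, 2) and Δ = (5/2, -5/2, 7/2), so the interior equations h_(i-1)·M_(i-1) + 2(h_(i-1)+h_i)·M_i + h_i·M_(i+1) = 6(Δ_i − Δ_(i-1)) read
  2·M_0 + 8·M_1 + 2·M_2 = 6(Δ_1 - Δ_0) = -30
  2·M_1 + 8·M_2 + 2·M_3 = 6(Δ_2 - Δ_1) = 36
Natural end conditions: M_0 = M_3 = 0.
Hence M_0 = 0, M_1 = -26/5, M_2 = 29/5, M_3 = 0.
On [0, 2], S(x) = 0 + 127/30·x + 0·x² - 13/30·x³.
With x = 2/3: S(2/3) = 1091/405.

2.6938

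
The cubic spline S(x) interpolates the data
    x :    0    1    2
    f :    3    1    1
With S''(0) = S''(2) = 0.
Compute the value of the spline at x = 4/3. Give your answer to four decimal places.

Let M_i = S''(x_i). Step sizes h_i = 1, 1; slopes of the chords Δ_i = (y_(i+1) - y_i)/h_i = -2, 0.
  1·M_0 + 4·M_1 + 1·M_2 = 6(Δ_1 - Δ_0) = 12
Natural end conditions: M_0 = M_2 = 0.
Solving: M_0 = 0, M_1 = 3, M_2 = 0.
On [1, 2], S(x) = 1 - 1·(x - 1) + 3/2·(x - 1)² - 1/2·(x - 1)³.
With (x - 1) = 1/3: S(4/3) = 22/27.

0.8148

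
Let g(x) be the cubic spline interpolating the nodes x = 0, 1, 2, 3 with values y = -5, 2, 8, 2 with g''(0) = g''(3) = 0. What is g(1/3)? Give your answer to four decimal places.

-2.8247

Write M_i for g''(x_i). With h_i = 1, 1, 1 and divided differences Δ_i = 7, 6, -6, the continuity of g' gives the tridiagonal system
  1·M_0 + 4·M_1 + 1·M_2 = 6(Δ_1 - Δ_0) = -6
  1·M_1 + 4·M_2 + 1·M_3 = 6(Δ_2 - Δ_1) = -72
Natural end conditions: M_0 = M_3 = 0.
Solving: M_0 = 0, M_1 = 16/5, M_2 = -94/5, M_3 = 0.
On [0, 1], g(x) = -5 + 97/15·x + 0·x² + 8/15·x³.
With x = 1/3: g(1/3) = -1144/405.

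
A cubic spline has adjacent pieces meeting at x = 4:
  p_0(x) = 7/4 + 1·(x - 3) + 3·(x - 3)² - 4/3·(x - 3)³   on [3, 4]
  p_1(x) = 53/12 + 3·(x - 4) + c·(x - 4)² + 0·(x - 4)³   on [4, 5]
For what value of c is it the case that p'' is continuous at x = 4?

-1

p_0''(x) = 6 - 8·(x - 3), so p_0''(4) = -2. On the right, p_1''(4) = 2c, so c = -1.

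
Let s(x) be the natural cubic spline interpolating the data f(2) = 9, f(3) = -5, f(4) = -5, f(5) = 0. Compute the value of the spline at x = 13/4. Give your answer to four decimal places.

With m_i denoting the second derivative at x_i, h_i = 1, 1, 1, and Δ_i = (y_(i+1) − y_i)/h_i = -14, 0, 5:
  1·m_0 + 4·m_1 + 1·m_2 = 6(Δ_1 - Δ_0) = 84
  1·m_1 + 4·m_2 + 1·m_3 = 6(Δ_2 - Δ_1) = 30
Natural end conditions: m_0 = m_3 = 0.
Solving: m_0 = 0, m_1 = 102/5, m_2 = 12/5, m_3 = 0.
On [3, 4], s(x) = -5 - 36/5·(x - 3) + 51/5·(x - 3)² - 3·(x - 3)³.
With (x - 3) = 1/4: s(13/4) = -1987/320.

-6.2094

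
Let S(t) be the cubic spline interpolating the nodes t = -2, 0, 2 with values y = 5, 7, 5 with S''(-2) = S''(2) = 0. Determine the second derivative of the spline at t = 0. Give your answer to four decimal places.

Write m_i for S''(x_i). With h_i = 2, 2 and divided differences Δ_i = 1, -1, the continuity of S' gives the tridiagonal system
  2·m_0 + 8·m_1 + 2·m_2 = 6(Δ_1 - Δ_0) = -12
Natural end conditions: m_0 = m_2 = 0.
Hence m_0 = 0, m_1 = -3/2, m_2 = 0.

-1.5000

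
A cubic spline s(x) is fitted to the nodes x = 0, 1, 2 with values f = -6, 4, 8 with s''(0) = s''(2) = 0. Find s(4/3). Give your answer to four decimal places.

5.8889

Write m_i for s''(x_i). With h_i = 1, 1 and divided differences Δ_i = 10, 4, the continuity of s' gives the tridiagonal system
  1·m_0 + 4·m_1 + 1·m_2 = 6(Δ_1 - Δ_0) = -36
Natural end conditions: m_0 = m_2 = 0.
Forward elimination and back-substitution give m_0 = 0, m_1 = -9, m_2 = 0.
On [1, 2], s(x) = 4 + 7·(x - 1) - 9/2·(x - 1)² + 3/2·(x - 1)³.
With (x - 1) = 1/3: s(4/3) = 53/9.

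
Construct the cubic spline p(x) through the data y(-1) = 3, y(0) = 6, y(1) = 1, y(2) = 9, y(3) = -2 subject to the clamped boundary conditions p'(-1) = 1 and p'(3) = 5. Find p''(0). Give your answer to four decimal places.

-27.0714

With m_i denoting the second derivative at x_i, h_i = 1, 1, 1, 1, and Δ_i = (y_(i+1) − y_i)/h_i = 3, -5, 8, -11:
  1·m_0 + 4·m_1 + 1·m_2 = 6(Δ_1 - Δ_0) = -48
  1·m_1 + 4·m_2 + 1·m_3 = 6(Δ_2 - Δ_1) = 78
  1·m_2 + 4·m_3 + 1·m_4 = 6(Δ_3 - Δ_2) = -114
Clamped end conditions give two more equations: 2h_0·m_0 + h_0·m_1 = 6(Δ_0 - p'(-1)) = 12 and h_3·m_3 + 2h_3·m_4 = 6(p'(3) - Δ_3) = 96.
Hence m_0 = 547/28, m_1 = -379/14, m_2 = 163/4, m_3 = -811/14, m_4 = 2155/28.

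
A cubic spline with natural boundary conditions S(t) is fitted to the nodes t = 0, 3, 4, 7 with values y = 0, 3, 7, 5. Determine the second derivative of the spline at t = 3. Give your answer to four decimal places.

2.7302

With m_i denoting the second derivative at x_i, h_i = 3, 1, 3, and Δ_i = (y_(i+1) − y_i)/h_i = 1, 4, -2/3:
  3·m_0 + 8·m_1 + 1·m_2 = 6(Δ_1 - Δ_0) = 18
  1·m_1 + 8·m_2 + 3·m_3 = 6(Δ_2 - Δ_1) = -28
Natural end conditions: m_0 = m_3 = 0.
Hence m_0 = 0, m_1 = 172/63, m_2 = -242/63, m_3 = 0.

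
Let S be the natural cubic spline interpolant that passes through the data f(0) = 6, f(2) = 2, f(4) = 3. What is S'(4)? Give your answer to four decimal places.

Put m_i = S'' at the i-th knot. Here h = (2, 2) and Δ = (-2, 1/2), so the interior equations h_(i-1)·m_(i-1) + 2(h_(i-1)+h_i)·m_i + h_i·m_(i+1) = 6(Δ_i − Δ_(i-1)) read
  2·m_0 + 8·m_1 + 2·m_2 = 6(Δ_1 - Δ_0) = 15
Natural end conditions: m_0 = m_2 = 0.
Solving: m_0 = 0, m_1 = 15/8, m_2 = 0.
On [2, 4], S'(x) = b_1 + 2c_1·(x - 2) + 3d_1·(x - 2)² with b_1 = Δ_1 - h_1(2m_1 + m_2)/6 = -3/4, c_1 = m_1/2 = 15/16, d_1 = (m_2 - m_1)/(6h_1) = -5/32. So S'(4) = 9/8.

1.1250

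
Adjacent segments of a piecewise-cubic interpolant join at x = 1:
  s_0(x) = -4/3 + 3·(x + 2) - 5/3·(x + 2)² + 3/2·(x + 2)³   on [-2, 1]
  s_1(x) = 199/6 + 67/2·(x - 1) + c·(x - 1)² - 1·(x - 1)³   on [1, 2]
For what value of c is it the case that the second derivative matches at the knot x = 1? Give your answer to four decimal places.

s_0''(x) = -10/3 + 9·(x + 2), so s_0''(1) = 71/3. On the right, s_1''(1) = 2c, so c = 71/6.

11.8333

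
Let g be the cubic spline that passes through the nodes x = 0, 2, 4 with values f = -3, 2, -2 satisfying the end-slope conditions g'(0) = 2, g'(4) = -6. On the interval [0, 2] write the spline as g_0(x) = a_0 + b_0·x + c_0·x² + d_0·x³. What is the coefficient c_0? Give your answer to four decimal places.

With m_i denoting the second derivative at x_i, h_i = 2, 2, and Δ_i = (y_(i+1) − y_i)/h_i = 5/2, -2:
  2·m_0 + 8·m_1 + 2·m_2 = 6(Δ_1 - Δ_0) = -27
Clamped end conditions give two more equations: 2h_0·m_0 + h_0·m_1 = 6(Δ_0 - g'(0)) = 3 and h_1·m_1 + 2h_1·m_2 = 6(g'(4) - Δ_1) = -24.
Forward elimination and back-substitution give m_0 = 17/8, m_1 = -11/4, m_2 = -37/8.
On [0, 2], with g_0(x) = a_0 + b_0·x + c_0·x² + d_0·x³: c_0 = m_0/2 = 17/16, d_0 = (m_1 - m_0)/(6h_0) = -13/32, b_0 = Δ_0 - h_0(2m_0 + m_1)/6 = 2.

1.0625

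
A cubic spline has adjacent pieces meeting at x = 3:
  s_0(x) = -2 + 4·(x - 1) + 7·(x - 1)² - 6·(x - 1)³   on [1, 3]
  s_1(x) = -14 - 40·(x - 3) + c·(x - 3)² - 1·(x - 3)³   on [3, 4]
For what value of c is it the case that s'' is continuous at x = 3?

s_0''(x) = 14 - 36·(x - 1), so s_0''(3) = -58. On the right, s_1''(3) = 2c, so c = -29.

-29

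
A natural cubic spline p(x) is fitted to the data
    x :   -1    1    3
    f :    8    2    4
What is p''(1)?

Let M_i = p''(x_i). Step sizes h_i = 2, 2; slopes of the chords Δ_i = (y_(i+1) - y_i)/h_i = -3, 1.
  2·M_0 + 8·M_1 + 2·M_2 = 6(Δ_1 - Δ_0) = 24
Natural end conditions: M_0 = M_2 = 0.
Solving the tridiagonal system: M_0 = 0, M_1 = 3, M_2 = 0.

3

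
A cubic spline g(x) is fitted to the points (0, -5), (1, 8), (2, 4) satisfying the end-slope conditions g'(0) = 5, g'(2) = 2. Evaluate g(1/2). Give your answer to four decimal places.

1.5000

Write M_i for g''(x_i). With h_i = 1, 1 and divided differences Δ_i = 13, -4, the continuity of g' gives the tridiagonal system
  1·M_0 + 4·M_1 + 1·M_2 = 6(Δ_1 - Δ_0) = -102
Clamped end conditions give two more equations: 2h_0·M_0 + h_0·M_1 = 6(Δ_0 - g'(0)) = 48 and h_1·M_1 + 2h_1·M_2 = 6(g'(2) - Δ_1) = 36.
Forward elimination and back-substitution give M_0 = 48, M_1 = -48, M_2 = 42.
On [0, 1], g(x) = -5 + 5·x + 24·x² - 16·x³.
With x = 1/2: g(1/2) = 3/2.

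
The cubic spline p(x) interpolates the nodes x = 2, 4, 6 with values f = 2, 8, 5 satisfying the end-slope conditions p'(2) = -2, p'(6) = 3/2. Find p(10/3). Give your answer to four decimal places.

With m_i denoting the second derivative at x_i, h_i = 2, 2, and Δ_i = (y_(i+1) − y_i)/h_i = 3, -3/2:
  2·m_0 + 8·m_1 + 2·m_2 = 6(Δ_1 - Δ_0) = -27
Clamped end conditions give two more equations: 2h_0·m_0 + h_0·m_1 = 6(Δ_0 - p'(2)) = 30 and h_1·m_1 + 2h_1·m_2 = 6(p'(6) - Δ_1) = 18.
Solving: m_0 = 47/4, m_1 = -17/2, m_2 = 35/4.
On [2, 4], p(x) = 2 - 2·(x - 2) + 47/8·(x - 2)² - 27/16·(x - 2)³.
With (x - 2) = 4/3: p(10/3) = 52/9.

5.7778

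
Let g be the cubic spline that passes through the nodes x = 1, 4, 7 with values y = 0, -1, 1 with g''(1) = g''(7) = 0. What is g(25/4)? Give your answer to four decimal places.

0.3242

Let M_i = g''(x_i). Step sizes h_i = 3, 3; slopes of the chords Δ_i = (y_(i+1) - y_i)/h_i = -1/3, 2/3.
  3·M_0 + 12·M_1 + 3·M_2 = 6(Δ_1 - Δ_0) = 6
Natural end conditions: M_0 = M_2 = 0.
Solving the tridiagonal system: M_0 = 0, M_1 = 1/2, M_2 = 0.
On [4, 7], g(x) = -1 + 1/6·(x - 4) + 1/4·(x - 4)² - 1/36·(x - 4)³.
With (x - 4) = 9/4: g(25/4) = 83/256.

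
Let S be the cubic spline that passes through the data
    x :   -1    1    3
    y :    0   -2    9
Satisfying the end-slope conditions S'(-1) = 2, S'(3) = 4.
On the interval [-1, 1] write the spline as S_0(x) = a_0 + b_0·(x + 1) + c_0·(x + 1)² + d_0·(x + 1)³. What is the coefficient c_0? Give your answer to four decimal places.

-4.4375

Write σ_i for S''(x_i). With h_i = 2, 2 and divided differences Δ_i = -1, 11/2, the continuity of S' gives the tridiagonal system
  2·σ_0 + 8·σ_1 + 2·σ_2 = 6(Δ_1 - Δ_0) = 39
Clamped end conditions give two more equations: 2h_0·σ_0 + h_0·σ_1 = 6(Δ_0 - S'(-1)) = -18 and h_1·σ_1 + 2h_1·σ_2 = 6(S'(3) - Δ_1) = -9.
Hence σ_0 = -71/8, σ_1 = 35/4, σ_2 = -53/8.
On [-1, 1], with S_0(x) = a_0 + b_0·(x + 1) + c_0·(x + 1)² + d_0·(x + 1)³: c_0 = σ_0/2 = -71/16, d_0 = (σ_1 - σ_0)/(6h_0) = 47/32, b_0 = Δ_0 - h_0(2σ_0 + σ_1)/6 = 2.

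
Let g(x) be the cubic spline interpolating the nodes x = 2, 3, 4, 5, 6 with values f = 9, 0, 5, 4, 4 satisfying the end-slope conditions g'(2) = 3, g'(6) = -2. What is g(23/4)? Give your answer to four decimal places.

Let m_i = g''(x_i). Step sizes h_i = 1, 1, 1, 1; slopes of the chords Δ_i = (y_(i+1) - y_i)/h_i = -9, 5, -1, 0.
  1·m_0 + 4·m_1 + 1·m_2 = 6(Δ_1 - Δ_0) = 84
  1·m_1 + 4·m_2 + 1·m_3 = 6(Δ_2 - Δ_1) = -36
  1·m_2 + 4·m_3 + 1·m_4 = 6(Δ_3 - Δ_2) = 6
Clamped end conditions give two more equations: 2h_0·m_0 + h_0·m_1 = 6(Δ_0 - g'(2)) = -72 and h_3·m_3 + 2h_3·m_4 = 6(g'(6) - Δ_3) = -12.
Solving the tridiagonal system: m_0 = -787/14, m_1 = 283/7, m_2 = -43/2, m_3 = 67/7, m_4 = -151/14.
On [5, 6], g(x) = 4 - 39/28·(x - 5) + 67/14·(x - 5)² - 95/28·(x - 5)³.
With (x - 5) = 3/4: g(23/4) = 7555/1792.

4.2160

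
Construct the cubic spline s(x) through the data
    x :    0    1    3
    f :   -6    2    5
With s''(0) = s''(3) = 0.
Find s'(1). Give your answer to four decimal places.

5.8333

Let M_i = s''(x_i). Step sizes h_i = 1, 2; slopes of the chords Δ_i = (y_(i+1) - y_i)/h_i = 8, 3/2.
  1·M_0 + 6·M_1 + 2·M_2 = 6(Δ_1 - Δ_0) = -39
Natural end conditions: M_0 = M_2 = 0.
Hence M_0 = 0, M_1 = -13/2, M_2 = 0.
On [1, 3], s'(x) = b_1 + 2c_1·(x - 1) + 3d_1·(x - 1)² with b_1 = Δ_1 - h_1(2M_1 + M_2)/6 = 35/6, c_1 = M_1/2 = -13/4, d_1 = (M_2 - M_1)/(6h_1) = 13/24. So s'(1) = 35/6.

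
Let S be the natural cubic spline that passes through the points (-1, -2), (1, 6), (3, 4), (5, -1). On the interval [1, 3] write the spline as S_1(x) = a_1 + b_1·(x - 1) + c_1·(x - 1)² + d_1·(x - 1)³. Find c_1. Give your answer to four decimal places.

-1.8500

Write σ_i for S''(x_i). With h_i = 2, 2, 2 and divided differences Δ_i = 4, -1, -5/2, the continuity of S' gives the tridiagonal system
  2·σ_0 + 8·σ_1 + 2·σ_2 = 6(Δ_1 - Δ_0) = -30
  2·σ_1 + 8·σ_2 + 2·σ_3 = 6(Δ_2 - Δ_1) = -9
Natural end conditions: σ_0 = σ_3 = 0.
Solving the tridiagonal system: σ_0 = 0, σ_1 = -37/10, σ_2 = -1/5, σ_3 = 0.
On [1, 3], with S_1(x) = a_1 + b_1·(x - 1) + c_1·(x - 1)² + d_1·(x - 1)³: c_1 = σ_1/2 = -37/20, d_1 = (σ_2 - σ_1)/(6h_1) = 7/24, b_1 = Δ_1 - h_1(2σ_1 + σ_2)/6 = 23/15.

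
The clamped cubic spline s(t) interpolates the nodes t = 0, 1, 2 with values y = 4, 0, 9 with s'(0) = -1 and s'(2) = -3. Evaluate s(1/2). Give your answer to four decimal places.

Write M_i for s''(x_i). With h_i = 1, 1 and divided differences Δ_i = -4, 9, the continuity of s' gives the tridiagonal system
  1·M_0 + 4·M_1 + 1·M_2 = 6(Δ_1 - Δ_0) = 78
Clamped end conditions give two more equations: 2h_0·M_0 + h_0·M_1 = 6(Δ_0 - s'(0)) = -18 and h_1·M_1 + 2h_1·M_2 = 6(s'(2) - Δ_1) = -72.
Solving: M_0 = -59/2, M_1 = 41, M_2 = -113/2.
On [0, 1], s(t) = 4 - 1·t - 59/4·t² + 47/4·t³.
With t = 1/2: s(1/2) = 41/32.

1.2813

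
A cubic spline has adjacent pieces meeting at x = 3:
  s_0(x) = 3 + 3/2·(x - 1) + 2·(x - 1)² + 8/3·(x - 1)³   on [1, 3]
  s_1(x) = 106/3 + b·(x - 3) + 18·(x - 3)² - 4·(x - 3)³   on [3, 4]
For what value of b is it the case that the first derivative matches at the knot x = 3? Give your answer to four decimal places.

41.5000

s_0'(x) = 3/2 + 4·(x - 1) + 8·(x - 1)², so s_0'(3) = 83/2. On the right, s_1'(3) = b, so b = 83/2.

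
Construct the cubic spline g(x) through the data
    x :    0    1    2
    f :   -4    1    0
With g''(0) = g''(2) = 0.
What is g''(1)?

-9

Let σ_i = g''(x_i). Step sizes h_i = 1, 1; slopes of the chords Δ_i = (y_(i+1) - y_i)/h_i = 5, -1.
  1·σ_0 + 4·σ_1 + 1·σ_2 = 6(Δ_1 - Δ_0) = -36
Natural end conditions: σ_0 = σ_2 = 0.
Solving the tridiagonal system: σ_0 = 0, σ_1 = -9, σ_2 = 0.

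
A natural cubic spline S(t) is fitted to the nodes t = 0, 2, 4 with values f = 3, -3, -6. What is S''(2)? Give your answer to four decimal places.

1.1250

With σ_i denoting the second derivative at x_i, h_i = 2, 2, and Δ_i = (y_(i+1) − y_i)/h_i = -3, -3/2:
  2·σ_0 + 8·σ_1 + 2·σ_2 = 6(Δ_1 - Δ_0) = 9
Natural end conditions: σ_0 = σ_2 = 0.
Forward elimination and back-substitution give σ_0 = 0, σ_1 = 9/8, σ_2 = 0.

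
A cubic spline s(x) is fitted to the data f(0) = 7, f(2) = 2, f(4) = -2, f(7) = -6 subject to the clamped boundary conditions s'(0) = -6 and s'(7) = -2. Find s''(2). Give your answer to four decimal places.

-1.3649

Let σ_i = s''(x_i). Step sizes h_i = 2, 2, 3; slopes of the chords Δ_i = (y_(i+1) - y_i)/h_i = -5/2, -2, -4/3.
  2·σ_0 + 8·σ_1 + 2·σ_2 = 6(Δ_1 - Δ_0) = 3
  2·σ_1 + 10·σ_2 + 3·σ_3 = 6(Δ_2 - Δ_1) = 4
Clamped end conditions give two more equations: 2h_0·σ_0 + h_0·σ_1 = 6(Δ_0 - s'(0)) = 21 and h_2·σ_2 + 2h_2·σ_3 = 6(s'(7) - Δ_2) = -4.
Solving the tridiagonal system: σ_0 = 439/74, σ_1 = -101/74, σ_2 = 38/37, σ_3 = -131/111.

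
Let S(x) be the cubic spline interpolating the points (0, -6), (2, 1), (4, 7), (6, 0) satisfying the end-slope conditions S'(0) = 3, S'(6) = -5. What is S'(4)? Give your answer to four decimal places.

-0.1667

Let M_i = S''(x_i). Step sizes h_i = 2, 2, 2; slopes of the chords Δ_i = (y_(i+1) - y_i)/h_i = 7/2, 3, -7/2.
  2·M_0 + 8·M_1 + 2·M_2 = 6(Δ_1 - Δ_0) = -3
  2·M_1 + 8·M_2 + 2·M_3 = 6(Δ_2 - Δ_1) = -39
Clamped end conditions give two more equations: 2h_0·M_0 + h_0·M_1 = 6(Δ_0 - S'(0)) = 3 and h_2·M_2 + 2h_2·M_3 = 6(S'(6) - Δ_2) = -9.
Hence M_0 = 1/3, M_1 = 5/6, M_2 = -31/6, M_3 = 1/3.
On [4, 6], S'(x) = b_2 + 2c_2·(x - 4) + 3d_2·(x - 4)² with b_2 = Δ_2 - h_2(2M_2 + M_3)/6 = -1/6, c_2 = M_2/2 = -31/12, d_2 = (M_3 - M_2)/(6h_2) = 11/24. So S'(4) = -1/6.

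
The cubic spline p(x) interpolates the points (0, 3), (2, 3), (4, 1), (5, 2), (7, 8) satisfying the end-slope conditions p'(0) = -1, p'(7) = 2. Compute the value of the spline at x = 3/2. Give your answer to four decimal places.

Let σ_i = p''(x_i). Step sizes h_i = 2, 2, 1, 2; slopes of the chords Δ_i = (y_(i+1) - y_i)/h_i = 0, -1, 1, 3.
  2·σ_0 + 8·σ_1 + 2·σ_2 = 6(Δ_1 - Δ_0) = -6
  2·σ_1 + 6·σ_2 + 1·σ_3 = 6(Δ_2 - Δ_1) = 12
  1·σ_2 + 6·σ_3 + 2·σ_4 = 6(Δ_3 - Δ_2) = 12
Clamped end conditions give two more equations: 2h_0·σ_0 + h_0·σ_1 = 6(Δ_0 - p'(0)) = 6 and h_3·σ_3 + 2h_3·σ_4 = 6(p'(7) - Δ_3) = -6.
Forward elimination and back-substitution give σ_0 = 150/61, σ_1 = -117/61, σ_2 = 135/61, σ_3 = 156/61, σ_4 = -339/122.
On [0, 2], p(x) = 3 - 1·x + 75/61·x² - 89/244·x³.
With x = 3/2: p(3/2) = 5925/1952.

3.0353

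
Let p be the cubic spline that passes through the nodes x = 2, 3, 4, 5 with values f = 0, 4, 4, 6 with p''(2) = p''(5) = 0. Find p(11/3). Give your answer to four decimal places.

Write M_i for p''(x_i). With h_i = 1, 1, 1 and divided differences Δ_i = 4, 0, 2, the continuity of p' gives the tridiagonal system
  1·M_0 + 4·M_1 + 1·M_2 = 6(Δ_1 - Δ_0) = -24
  1·M_1 + 4·M_2 + 1·M_3 = 6(Δ_2 - Δ_1) = 12
Natural end conditions: M_0 = M_3 = 0.
Solving the tridiagonal system: M_0 = 0, M_1 = -36/5, M_2 = 24/5, M_3 = 0.
On [3, 4], p(x) = 4 + 8/5·(x - 3) - 18/5·(x - 3)² + 2·(x - 3)³.
With (x - 3) = 2/3: p(11/3) = 548/135.

4.0593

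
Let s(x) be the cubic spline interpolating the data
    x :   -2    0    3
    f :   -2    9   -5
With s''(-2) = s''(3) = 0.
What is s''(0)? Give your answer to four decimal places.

-6.1000

Write σ_i for s''(x_i). With h_i = 2, 3 and divided differences Δ_i = 11/2, -14/3, the continuity of s' gives the tridiagonal system
  2·σ_0 + 10·σ_1 + 3·σ_2 = 6(Δ_1 - Δ_0) = -61
Natural end conditions: σ_0 = σ_2 = 0.
Forward elimination and back-substitution give σ_0 = 0, σ_1 = -61/10, σ_2 = 0.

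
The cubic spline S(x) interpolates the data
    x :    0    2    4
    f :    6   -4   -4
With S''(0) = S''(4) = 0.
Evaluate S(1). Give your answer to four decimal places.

0.0625

With M_i denoting the second derivative at x_i, h_i = 2, 2, and Δ_i = (y_(i+1) − y_i)/h_i = -5, 0:
  2·M_0 + 8·M_1 + 2·M_2 = 6(Δ_1 - Δ_0) = 30
Natural end conditions: M_0 = M_2 = 0.
Forward elimination and back-substitution give M_0 = 0, M_1 = 15/4, M_2 = 0.
On [0, 2], S(x) = 6 - 25/4·x + 0·x² + 5/16·x³.
With x = 1: S(1) = 1/16.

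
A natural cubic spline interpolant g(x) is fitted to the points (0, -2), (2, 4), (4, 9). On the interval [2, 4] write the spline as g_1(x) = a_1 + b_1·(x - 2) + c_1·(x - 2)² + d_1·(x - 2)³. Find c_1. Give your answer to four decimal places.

-0.1875

With M_i denoting the second derivative at x_i, h_i = 2, 2, and Δ_i = (y_(i+1) − y_i)/h_i = 3, 5/2:
  2·M_0 + 8·M_1 + 2·M_2 = 6(Δ_1 - Δ_0) = -3
Natural end conditions: M_0 = M_2 = 0.
Solving: M_0 = 0, M_1 = -3/8, M_2 = 0.
On [2, 4], with g_1(x) = a_1 + b_1·(x - 2) + c_1·(x - 2)² + d_1·(x - 2)³: c_1 = M_1/2 = -3/16, d_1 = (M_2 - M_1)/(6h_1) = 1/32, b_1 = Δ_1 - h_1(2M_1 + M_2)/6 = 11/4.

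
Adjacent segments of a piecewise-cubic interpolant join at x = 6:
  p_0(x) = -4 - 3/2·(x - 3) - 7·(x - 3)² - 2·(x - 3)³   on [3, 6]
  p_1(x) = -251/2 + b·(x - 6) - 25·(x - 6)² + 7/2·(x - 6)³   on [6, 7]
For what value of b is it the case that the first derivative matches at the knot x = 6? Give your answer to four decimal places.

p_0'(x) = -3/2 - 14·(x - 3) - 6·(x - 3)², so p_0'(6) = -195/2. On the right, p_1'(6) = b, so b = -195/2.

-97.5000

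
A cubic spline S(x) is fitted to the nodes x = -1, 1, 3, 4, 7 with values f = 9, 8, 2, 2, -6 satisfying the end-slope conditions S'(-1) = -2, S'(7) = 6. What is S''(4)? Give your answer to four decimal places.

Write m_i for S''(x_i). With h_i = 2, 2, 1, 3 and divided differences Δ_i = -1/2, -3, 0, -8/3, the continuity of S' gives the tridiagonal system
  2·m_0 + 8·m_1 + 2·m_2 = 6(Δ_1 - Δ_0) = -15
  2·m_1 + 6·m_2 + 1·m_3 = 6(Δ_2 - Δ_1) = 18
  1·m_2 + 8·m_3 + 3·m_4 = 6(Δ_3 - Δ_2) = -16
Clamped end conditions give two more equations: 2h_0·m_0 + h_0·m_1 = 6(Δ_0 - S'(-1)) = 9 and h_3·m_3 + 2h_3·m_4 = 6(S'(7) - Δ_3) = 52.
Solving the tridiagonal system: m_0 = 713/160, m_1 = -353/80, m_2 = 911/160, m_3 = -587/80, m_4 = 5921/480.

-7.3375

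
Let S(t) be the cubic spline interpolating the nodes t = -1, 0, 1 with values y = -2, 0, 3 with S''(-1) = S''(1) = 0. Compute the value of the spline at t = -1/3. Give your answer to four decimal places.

-0.7593

With m_i denoting the second derivative at x_i, h_i = 1, 1, and Δ_i = (y_(i+1) − y_i)/h_i = 2, 3:
  1·m_0 + 4·m_1 + 1·m_2 = 6(Δ_1 - Δ_0) = 6
Natural end conditions: m_0 = m_2 = 0.
Forward elimination and back-substitution give m_0 = 0, m_1 = 3/2, m_2 = 0.
On [-1, 0], S(t) = -2 + 7/4·(t + 1) + 0·(t + 1)² + 1/4·(t + 1)³.
With (t + 1) = 2/3: S(-1/3) = -41/54.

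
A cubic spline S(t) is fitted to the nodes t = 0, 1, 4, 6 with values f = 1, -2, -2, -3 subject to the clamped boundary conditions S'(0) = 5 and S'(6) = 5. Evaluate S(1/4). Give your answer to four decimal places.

1.4751

Put M_i = S'' at the i-th knot. Here h = (1, 3, 2) and Δ = (-3, 0, -1/2), so the interior equations h_(i-1)·M_(i-1) + 2(h_(i-1)+h_i)·M_i + h_i·M_(i+1) = 6(Δ_i − Δ_(i-1)) read
  1·M_0 + 8·M_1 + 3·M_2 = 6(Δ_1 - Δ_0) = 18
  3·M_1 + 10·M_2 + 2·M_3 = 6(Δ_2 - Δ_1) = -3
Clamped end conditions give two more equations: 2h_0·M_0 + h_0·M_1 = 6(Δ_0 - S'(0)) = -48 and h_2·M_2 + 2h_2·M_3 = 6(S'(6) - Δ_2) = 33.
Forward elimination and back-substitution give M_0 = -721/26, M_1 = 97/13, M_2 = -121/26, M_3 = 275/26.
On [0, 1], S(t) = 1 + 5·t - 721/52·t² + 305/52·t³.
With t = 1/4: S(1/4) = 4909/3328.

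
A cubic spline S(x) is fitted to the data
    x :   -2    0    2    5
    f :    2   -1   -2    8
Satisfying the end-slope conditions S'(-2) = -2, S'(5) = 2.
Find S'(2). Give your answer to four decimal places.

1.5676

Write σ_i for S''(x_i). With h_i = 2, 2, 3 and divided differences Δ_i = -3/2, -1/2, 10/3, the continuity of S' gives the tridiagonal system
  2·σ_0 + 8·σ_1 + 2·σ_2 = 6(Δ_1 - Δ_0) = 6
  2·σ_1 + 10·σ_2 + 3·σ_3 = 6(Δ_2 - Δ_1) = 23
Clamped end conditions give two more equations: 2h_0·σ_0 + h_0·σ_1 = 6(Δ_0 - S'(-2)) = 3 and h_2·σ_2 + 2h_2·σ_3 = 6(S'(5) - Δ_2) = -8.
Solving: σ_0 = 33/37, σ_1 = -21/74, σ_2 = 120/37, σ_3 = -328/111.
On [2, 5], S'(x) = b_2 + 2c_2·(x - 2) + 3d_2·(x - 2)² with b_2 = Δ_2 - h_2(2σ_2 + σ_3)/6 = 58/37, c_2 = σ_2/2 = 60/37, d_2 = (σ_3 - σ_2)/(6h_2) = -344/999. So S'(2) = 58/37.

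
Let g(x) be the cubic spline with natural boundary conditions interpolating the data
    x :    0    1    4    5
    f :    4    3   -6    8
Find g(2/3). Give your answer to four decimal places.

Put σ_i = g'' at the i-th knot. Here h = (1, 3, 1) and Δ = (-1, -3, 14), so the interior equations h_(i-1)·σ_(i-1) + 2(h_(i-1)+h_i)·σ_i + h_i·σ_(i+1) = 6(Δ_i − Δ_(i-1)) read
  1·σ_0 + 8·σ_1 + 3·σ_2 = 6(Δ_1 - Δ_0) = -12
  3·σ_1 + 8·σ_2 + 1·σ_3 = 6(Δ_2 - Δ_1) = 102
Natural end conditions: σ_0 = σ_3 = 0.
Hence σ_0 = 0, σ_1 = -402/55, σ_2 = 852/55, σ_3 = 0.
On [0, 1], g(x) = 4 + 12/55·x + 0·x² - 67/55·x³.
With x = 2/3: g(2/3) = 1124/297.

3.7845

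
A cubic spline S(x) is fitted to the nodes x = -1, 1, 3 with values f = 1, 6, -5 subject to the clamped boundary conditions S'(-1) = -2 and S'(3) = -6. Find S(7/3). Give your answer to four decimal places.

Write σ_i for S''(x_i). With h_i = 2, 2 and divided differences Δ_i = 5/2, -11/2, the continuity of S' gives the tridiagonal system
  2·σ_0 + 8·σ_1 + 2·σ_2 = 6(Δ_1 - Δ_0) = -48
Clamped end conditions give two more equations: 2h_0·σ_0 + h_0·σ_1 = 6(Δ_0 - S'(-1)) = 27 and h_1·σ_1 + 2h_1·σ_2 = 6(S'(3) - Δ_1) = -3.
Forward elimination and back-substitution give σ_0 = 47/4, σ_1 = -10, σ_2 = 17/4.
On [1, 3], S(x) = 6 - 1/4·(x - 1) - 5·(x - 1)² + 19/16·(x - 1)³.
With (x - 1) = 4/3: S(7/3) = -11/27.

-0.4074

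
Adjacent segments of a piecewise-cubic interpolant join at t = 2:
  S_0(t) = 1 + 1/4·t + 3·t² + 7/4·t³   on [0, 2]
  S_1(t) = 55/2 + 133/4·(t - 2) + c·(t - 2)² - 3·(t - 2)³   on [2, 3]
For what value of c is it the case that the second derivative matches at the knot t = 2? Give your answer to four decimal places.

S_0''(t) = 6 + 21/2·t, so S_0''(2) = 27. On the right, S_1''(2) = 2c, so c = 27/2.

13.5000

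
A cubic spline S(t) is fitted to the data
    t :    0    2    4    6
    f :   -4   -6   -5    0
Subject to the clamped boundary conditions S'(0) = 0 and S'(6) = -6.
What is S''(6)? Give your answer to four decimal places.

With σ_i denoting the second derivative at x_i, h_i = 2, 2, 2, and Δ_i = (y_(i+1) − y_i)/h_i = -1, 1/2, 5/2:
  2·σ_0 + 8·σ_1 + 2·σ_2 = 6(Δ_1 - Δ_0) = 9
  2·σ_1 + 8·σ_2 + 2·σ_3 = 6(Δ_2 - Δ_1) = 12
Clamped end conditions give two more equations: 2h_0·σ_0 + h_0·σ_1 = 6(Δ_0 - S'(0)) = -6 and h_2·σ_2 + 2h_2·σ_3 = 6(S'(6) - Δ_2) = -51.
Solving the tridiagonal system: σ_0 = -8/5, σ_1 = 1/5, σ_2 = 53/10, σ_3 = -77/5.

-15.4000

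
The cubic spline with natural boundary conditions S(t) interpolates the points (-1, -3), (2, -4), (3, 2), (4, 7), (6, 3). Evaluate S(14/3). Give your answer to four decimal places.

Write m_i for S''(x_i). With h_i = 3, 1, 1, 2 and divided differences Δ_i = -1/3, 6, 5, -2, the continuity of S' gives the tridiagonal system
  3·m_0 + 8·m_1 + 1·m_2 = 6(Δ_1 - Δ_0) = 38
  1·m_1 + 4·m_2 + 1·m_3 = 6(Δ_2 - Δ_1) = -6
  1·m_2 + 6·m_3 + 2·m_4 = 6(Δ_3 - Δ_2) = -42
Natural end conditions: m_0 = m_4 = 0.
Forward elimination and back-substitution give m_0 = 0, m_1 = 434/89, m_2 = -90/89, m_3 = -608/89, m_4 = 0.
On [4, 6], S(t) = 7 + 682/267·(t - 4) - 304/89·(t - 4)² + 152/267·(t - 4)³.
With (t - 4) = 2/3: S(14/3) = 53011/7209.

7.3534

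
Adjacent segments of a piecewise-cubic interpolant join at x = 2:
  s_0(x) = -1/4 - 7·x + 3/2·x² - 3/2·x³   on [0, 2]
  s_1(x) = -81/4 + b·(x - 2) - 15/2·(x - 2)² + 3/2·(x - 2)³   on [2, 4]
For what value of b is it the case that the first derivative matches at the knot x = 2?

-19

s_0'(x) = -7 + 3·x - 9/2·x², so s_0'(2) = -19. On the right, s_1'(2) = b, so b = -19.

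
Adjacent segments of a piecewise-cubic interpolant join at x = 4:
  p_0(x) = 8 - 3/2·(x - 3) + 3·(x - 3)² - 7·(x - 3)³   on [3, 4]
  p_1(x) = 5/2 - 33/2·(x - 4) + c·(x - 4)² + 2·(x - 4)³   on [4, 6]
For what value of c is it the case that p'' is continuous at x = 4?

p_0''(x) = 6 - 42·(x - 3), so p_0''(4) = -36. On the right, p_1''(4) = 2c, so c = -18.

-18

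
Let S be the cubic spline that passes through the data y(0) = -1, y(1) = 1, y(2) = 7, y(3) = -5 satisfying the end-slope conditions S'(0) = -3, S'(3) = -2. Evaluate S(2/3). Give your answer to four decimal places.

-0.9654

Put M_i = S'' at the i-th knot. Here h = (1, 1, 1) and Δ = (2, 6, -12), so the interior equations h_(i-1)·M_(i-1) + 2(h_(i-1)+h_i)·M_i + h_i·M_(i+1) = 6(Δ_i − Δ_(i-1)) read
  1·M_0 + 4·M_1 + 1·M_2 = 6(Δ_1 - Δ_0) = 24
  1·M_1 + 4·M_2 + 1·M_3 = 6(Δ_2 - Δ_1) = -108
Clamped end conditions give two more equations: 2h_0·M_0 + h_0·M_1 = 6(Δ_0 - S'(0)) = 30 and h_2·M_2 + 2h_2·M_3 = 6(S'(3) - Δ_2) = 60.
Solving: M_0 = 112/15, M_1 = 226/15, M_2 = -656/15, M_3 = 778/15.
On [0, 1], S(t) = -1 - 3·t + 56/15·t² + 19/15·t³.
With t = 2/3: S(2/3) = -391/405.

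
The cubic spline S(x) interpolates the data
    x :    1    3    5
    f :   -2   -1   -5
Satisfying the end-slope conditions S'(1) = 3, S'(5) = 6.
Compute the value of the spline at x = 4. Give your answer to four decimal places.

-5.3438

Let M_i = S''(x_i). Step sizes h_i = 2, 2; slopes of the chords Δ_i = (y_(i+1) - y_i)/h_i = 1/2, -2.
  2·M_0 + 8·M_1 + 2·M_2 = 6(Δ_1 - Δ_0) = -15
Clamped end conditions give two more equations: 2h_0·M_0 + h_0·M_1 = 6(Δ_0 - S'(1)) = -15 and h_1·M_1 + 2h_1·M_2 = 6(S'(5) - Δ_1) = 48.
Solving the tridiagonal system: M_0 = -9/8, M_1 = -21/4, M_2 = 117/8.
On [3, 5], S(x) = -1 - 27/8·(x - 3) - 21/8·(x - 3)² + 53/32·(x - 3)³.
With (x - 3) = 1: S(4) = -171/32.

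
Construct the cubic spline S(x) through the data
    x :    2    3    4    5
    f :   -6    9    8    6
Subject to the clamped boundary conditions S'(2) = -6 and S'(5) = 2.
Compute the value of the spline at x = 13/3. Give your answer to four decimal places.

Write M_i for S''(x_i). With h_i = 1, 1, 1 and divided differences Δ_i = 15, -1, -2, the continuity of S' gives the tridiagonal system
  1·M_0 + 4·M_1 + 1·M_2 = 6(Δ_1 - Δ_0) = -96
  1·M_1 + 4·M_2 + 1·M_3 = 6(Δ_2 - Δ_1) = -6
Clamped end conditions give two more equations: 2h_0·M_0 + h_0·M_1 = 6(Δ_0 - S'(2)) = 126 and h_2·M_2 + 2h_2·M_3 = 6(S'(5) - Δ_2) = 24.
Forward elimination and back-substitution give M_0 = 1304/15, M_1 = -718/15, M_2 = 128/15, M_3 = 116/15.
On [4, 5], S(x) = 8 - 92/15·(x - 4) + 64/15·(x - 4)² - 2/15·(x - 4)³.
With (x - 4) = 1/3: S(13/3) = 2602/405.

6.4247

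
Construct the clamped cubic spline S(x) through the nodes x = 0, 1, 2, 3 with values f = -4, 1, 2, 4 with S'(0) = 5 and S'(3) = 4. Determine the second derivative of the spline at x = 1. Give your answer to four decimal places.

-7.4667

Write m_i for S''(x_i). With h_i = 1, 1, 1 and divided differences Δ_i = 5, 1, 2, the continuity of S' gives the tridiagonal system
  1·m_0 + 4·m_1 + 1·m_2 = 6(Δ_1 - Δ_0) = -24
  1·m_1 + 4·m_2 + 1·m_3 = 6(Δ_2 - Δ_1) = 6
Clamped end conditions give two more equations: 2h_0·m_0 + h_0·m_1 = 6(Δ_0 - S'(0)) = 0 and h_2·m_2 + 2h_2·m_3 = 6(S'(3) - Δ_2) = 12.
Hence m_0 = 56/15, m_1 = -112/15, m_2 = 32/15, m_3 = 74/15.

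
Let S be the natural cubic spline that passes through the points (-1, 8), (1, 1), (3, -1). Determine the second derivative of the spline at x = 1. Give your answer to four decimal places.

1.8750

Write M_i for S''(x_i). With h_i = 2, 2 and divided differences Δ_i = -7/2, -1, the continuity of S' gives the tridiagonal system
  2·M_0 + 8·M_1 + 2·M_2 = 6(Δ_1 - Δ_0) = 15
Natural end conditions: M_0 = M_2 = 0.
Hence M_0 = 0, M_1 = 15/8, M_2 = 0.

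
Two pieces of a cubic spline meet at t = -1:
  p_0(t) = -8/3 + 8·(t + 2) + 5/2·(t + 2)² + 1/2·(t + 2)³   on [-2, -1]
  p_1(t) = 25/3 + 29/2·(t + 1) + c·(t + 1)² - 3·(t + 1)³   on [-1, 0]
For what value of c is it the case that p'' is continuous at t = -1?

4

p_0''(t) = 5 + 3·(t + 2), so p_0''(-1) = 8. On the right, p_1''(-1) = 2c, so c = 4.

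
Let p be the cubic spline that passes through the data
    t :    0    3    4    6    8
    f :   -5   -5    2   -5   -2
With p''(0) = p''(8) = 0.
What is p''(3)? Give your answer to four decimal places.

7.0116

With M_i denoting the second derivative at x_i, h_i = 3, 1, 2, 2, and Δ_i = (y_(i+1) − y_i)/h_i = 0, 7, -7/2, 3/2:
  3·M_0 + 8·M_1 + 1·M_2 = 6(Δ_1 - Δ_0) = 42
  1·M_1 + 6·M_2 + 2·M_3 = 6(Δ_2 - Δ_1) = -63
  2·M_2 + 8·M_3 + 2·M_4 = 6(Δ_3 - Δ_2) = 30
Natural end conditions: M_0 = M_4 = 0.
Solving: M_0 = 0, M_1 = 603/86, M_2 = -606/43, M_3 = 1251/172, M_4 = 0.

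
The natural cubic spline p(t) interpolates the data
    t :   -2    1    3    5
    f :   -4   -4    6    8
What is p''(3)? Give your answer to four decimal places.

-3.9474

Write M_i for p''(x_i). With h_i = 3, 2, 2 and divided differences Δ_i = 0, 5, 1, the continuity of p' gives the tridiagonal system
  3·M_0 + 10·M_1 + 2·M_2 = 6(Δ_1 - Δ_0) = 30
  2·M_1 + 8·M_2 + 2·M_3 = 6(Δ_2 - Δ_1) = -24
Natural end conditions: M_0 = M_3 = 0.
Forward elimination and back-substitution give M_0 = 0, M_1 = 72/19, M_2 = -75/19, M_3 = 0.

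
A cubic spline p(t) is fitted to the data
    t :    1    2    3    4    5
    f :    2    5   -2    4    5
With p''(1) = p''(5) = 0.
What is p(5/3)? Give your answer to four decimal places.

With m_i denoting the second derivative at x_i, h_i = 1, 1, 1, 1, and Δ_i = (y_(i+1) − y_i)/h_i = 3, -7, 6, 1:
  1·m_0 + 4·m_1 + 1·m_2 = 6(Δ_1 - Δ_0) = -60
  1·m_1 + 4·m_2 + 1·m_3 = 6(Δ_2 - Δ_1) = 78
  1·m_2 + 4·m_3 + 1·m_4 = 6(Δ_3 - Δ_2) = -30
Natural end conditions: m_0 = m_4 = 0.
Hence m_0 = 0, m_1 = -621/28, m_2 = 201/7, m_3 = -411/28, m_4 = 0.
On [1, 2], p(t) = 2 + 375/56·(t - 1) + 0·(t - 1)² - 207/56·(t - 1)³.
With (t - 1) = 2/3: p(5/3) = 451/84.

5.3690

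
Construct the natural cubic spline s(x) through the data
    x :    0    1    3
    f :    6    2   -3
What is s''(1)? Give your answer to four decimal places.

Let M_i = s''(x_i). Step sizes h_i = 1, 2; slopes of the chords Δ_i = (y_(i+1) - y_i)/h_i = -4, -5/2.
  1·M_0 + 6·M_1 + 2·M_2 = 6(Δ_1 - Δ_0) = 9
Natural end conditions: M_0 = M_2 = 0.
Hence M_0 = 0, M_1 = 3/2, M_2 = 0.

1.5000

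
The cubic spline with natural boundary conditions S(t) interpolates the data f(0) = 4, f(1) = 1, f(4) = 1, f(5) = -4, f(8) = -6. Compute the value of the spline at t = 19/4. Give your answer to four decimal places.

-2.7368

Put M_i = S'' at the i-th knot. Here h = (1, 3, 1, 3) and Δ = (-3, 0, -5, -2/3), so the interior equations h_(i-1)·M_(i-1) + 2(h_(i-1)+h_i)·M_i + h_i·M_(i+1) = 6(Δ_i − Δ_(i-1)) read
  1·M_0 + 8·M_1 + 3·M_2 = 6(Δ_1 - Δ_0) = 18
  3·M_1 + 8·M_2 + 1·M_3 = 6(Δ_2 - Δ_1) = -30
  1·M_2 + 8·M_3 + 3·M_4 = 6(Δ_3 - Δ_2) = 26
Natural end conditions: M_0 = M_4 = 0.
Forward elimination and back-substitution give M_0 = 0, M_1 = 161/36, M_2 = -160/27, M_3 = 431/108, M_4 = 0.
On [4, 5], S(t) = 1 - 797/216·(t - 4) - 80/27·(t - 4)² + 119/72·(t - 4)³.
With (t - 4) = 3/4: S(19/4) = -12611/4608.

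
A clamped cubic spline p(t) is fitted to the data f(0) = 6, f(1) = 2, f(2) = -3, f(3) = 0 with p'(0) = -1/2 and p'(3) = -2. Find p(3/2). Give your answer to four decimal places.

-1.4375

Write M_i for p''(x_i). With h_i = 1, 1, 1 and divided differences Δ_i = -4, -5, 3, the continuity of p' gives the tridiagonal system
  1·M_0 + 4·M_1 + 1·M_2 = 6(Δ_1 - Δ_0) = -6
  1·M_1 + 4·M_2 + 1·M_3 = 6(Δ_2 - Δ_1) = 48
Clamped end conditions give two more equations: 2h_0·M_0 + h_0·M_1 = 6(Δ_0 - p'(0)) = -21 and h_2·M_2 + 2h_2·M_3 = 6(p'(3) - Δ_2) = -30.
Hence M_0 = -42/5, M_1 = -21/5, M_2 = 96/5, M_3 = -123/5.
On [1, 2], p(t) = 2 - 34/5·(t - 1) - 21/10·(t - 1)² + 39/10·(t - 1)³.
With (t - 1) = 1/2: p(3/2) = -23/16.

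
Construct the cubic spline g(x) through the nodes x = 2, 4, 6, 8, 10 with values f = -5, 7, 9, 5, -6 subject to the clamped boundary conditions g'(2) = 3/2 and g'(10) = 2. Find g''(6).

Write σ_i for g''(x_i). With h_i = 2, 2, 2, 2 and divided differences Δ_i = 6, 1, -2, -11/2, the continuity of g' gives the tridiagonal system
  2·σ_0 + 8·σ_1 + 2·σ_2 = 6(Δ_1 - Δ_0) = -30
  2·σ_1 + 8·σ_2 + 2·σ_3 = 6(Δ_2 - Δ_1) = -18
  2·σ_2 + 8·σ_3 + 2·σ_4 = 6(Δ_3 - Δ_2) = -21
Clamped end conditions give two more equations: 2h_0·σ_0 + h_0·σ_1 = 6(Δ_0 - g'(2)) = 27 and h_3·σ_3 + 2h_3·σ_4 = 6(g'(10) - Δ_3) = 45.
Hence σ_0 = 10, σ_1 = -13/2, σ_2 = 1, σ_3 = -13/2, σ_4 = 29/2.

1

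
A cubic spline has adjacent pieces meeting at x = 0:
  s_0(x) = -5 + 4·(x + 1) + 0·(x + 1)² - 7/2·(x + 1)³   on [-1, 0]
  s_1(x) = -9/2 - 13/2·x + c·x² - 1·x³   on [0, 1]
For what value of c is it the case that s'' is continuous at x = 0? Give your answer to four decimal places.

-10.5000

s_0''(x) = 0 - 21·(x + 1), so s_0''(0) = -21. On the right, s_1''(0) = 2c, so c = -21/2.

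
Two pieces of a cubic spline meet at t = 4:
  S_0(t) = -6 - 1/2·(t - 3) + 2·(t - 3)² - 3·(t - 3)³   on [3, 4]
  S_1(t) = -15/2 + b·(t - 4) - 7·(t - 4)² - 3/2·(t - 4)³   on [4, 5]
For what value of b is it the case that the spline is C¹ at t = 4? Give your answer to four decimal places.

S_0'(t) = -1/2 + 4·(t - 3) - 9·(t - 3)², so S_0'(4) = -11/2. On the right, S_1'(4) = b, so b = -11/2.

-5.5000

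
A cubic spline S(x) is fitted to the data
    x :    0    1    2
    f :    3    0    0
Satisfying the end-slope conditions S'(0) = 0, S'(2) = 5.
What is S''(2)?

13

Write M_i for S''(x_i). With h_i = 1, 1 and divided differences Δ_i = -3, 0, the continuity of S' gives the tridiagonal system
  1·M_0 + 4·M_1 + 1·M_2 = 6(Δ_1 - Δ_0) = 18
Clamped end conditions give two more equations: 2h_0·M_0 + h_0·M_1 = 6(Δ_0 - S'(0)) = -18 and h_1·M_1 + 2h_1·M_2 = 6(S'(2) - Δ_1) = 30.
Hence M_0 = -11, M_1 = 4, M_2 = 13.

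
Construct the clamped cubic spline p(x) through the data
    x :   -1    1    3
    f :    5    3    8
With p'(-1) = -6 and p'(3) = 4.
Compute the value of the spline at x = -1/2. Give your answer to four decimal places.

2.8477

With σ_i denoting the second derivative at x_i, h_i = 2, 2, and Δ_i = (y_(i+1) − y_i)/h_i = -1, 5/2:
  2·σ_0 + 8·σ_1 + 2·σ_2 = 6(Δ_1 - Δ_0) = 21
Clamped end conditions give two more equations: 2h_0·σ_0 + h_0·σ_1 = 6(Δ_0 - p'(-1)) = 30 and h_1·σ_1 + 2h_1·σ_2 = 6(p'(3) - Δ_1) = 9.
Solving: σ_0 = 59/8, σ_1 = 1/4, σ_2 = 17/8.
On [-1, 1], p(x) = 5 - 6·(x + 1) + 59/16·(x + 1)² - 19/32·(x + 1)³.
With (x + 1) = 1/2: p(-1/2) = 729/256.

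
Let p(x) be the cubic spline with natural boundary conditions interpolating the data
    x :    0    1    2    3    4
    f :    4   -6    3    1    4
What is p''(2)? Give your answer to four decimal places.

Let m_i = p''(x_i). Step sizes h_i = 1, 1, 1, 1; slopes of the chords Δ_i = (y_(i+1) - y_i)/h_i = -10, 9, -2, 3.
  1·m_0 + 4·m_1 + 1·m_2 = 6(Δ_1 - Δ_0) = 114
  1·m_1 + 4·m_2 + 1·m_3 = 6(Δ_2 - Δ_1) = -66
  1·m_2 + 4·m_3 + 1·m_4 = 6(Δ_3 - Δ_2) = 30
Natural end conditions: m_0 = m_4 = 0.
Forward elimination and back-substitution give m_0 = 0, m_1 = 501/14, m_2 = -204/7, m_3 = 207/14, m_4 = 0.

-29.1429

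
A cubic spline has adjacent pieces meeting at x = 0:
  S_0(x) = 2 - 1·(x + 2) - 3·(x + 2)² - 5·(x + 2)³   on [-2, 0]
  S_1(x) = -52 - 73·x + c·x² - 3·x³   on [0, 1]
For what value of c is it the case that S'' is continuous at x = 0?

S_0''(x) = -6 - 30·(x + 2), so S_0''(0) = -66. On the right, S_1''(0) = 2c, so c = -33.

-33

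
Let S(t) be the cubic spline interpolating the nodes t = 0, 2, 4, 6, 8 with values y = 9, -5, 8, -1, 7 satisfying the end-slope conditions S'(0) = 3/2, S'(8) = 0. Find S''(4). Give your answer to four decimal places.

Put m_i = S'' at the i-th knot. Here h = (2, 2, 2, 2) and Δ = (-7, 13/2, -9/2, 4), so the interior equations h_(i-1)·m_(i-1) + 2(h_(i-1)+h_i)·m_i + h_i·m_(i+1) = 6(Δ_i − Δ_(i-1)) read
  2·m_0 + 8·m_1 + 2·m_2 = 6(Δ_1 - Δ_0) = 81
  2·m_1 + 8·m_2 + 2·m_3 = 6(Δ_2 - Δ_1) = -66
  2·m_2 + 8·m_3 + 2·m_4 = 6(Δ_3 - Δ_2) = 51
Clamped end conditions give two more equations: 2h_0·m_0 + h_0·m_1 = 6(Δ_0 - S'(0)) = -51 and h_3·m_3 + 2h_3·m_4 = 6(S'(8) - Δ_3) = -24.
Solving the tridiagonal system: m_0 = -2547/112, m_1 = 1119/56, m_2 = -267/16, m_3 = 771/56, m_4 = -1443/112.

-16.6875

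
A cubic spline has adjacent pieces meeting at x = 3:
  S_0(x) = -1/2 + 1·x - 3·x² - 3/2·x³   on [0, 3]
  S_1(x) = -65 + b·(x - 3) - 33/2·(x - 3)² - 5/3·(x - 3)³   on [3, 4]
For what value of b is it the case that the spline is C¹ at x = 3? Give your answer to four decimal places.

-57.5000

S_0'(x) = 1 - 6·x - 9/2·x², so S_0'(3) = -115/2. On the right, S_1'(3) = b, so b = -115/2.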